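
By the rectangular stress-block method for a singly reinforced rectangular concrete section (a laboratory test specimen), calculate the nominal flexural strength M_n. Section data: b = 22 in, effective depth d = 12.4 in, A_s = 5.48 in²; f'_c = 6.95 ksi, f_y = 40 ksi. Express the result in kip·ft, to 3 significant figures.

M_n ≈ 211 kip·ft

T = A_s f_y = 5.48 × 40 = 219.2 kips.
a = T/(0.85 f'_c b) = 219.2/(0.85 × 6.95 × 22) = 1.687 in.
M_n = T(d − a/2) = 219.2 × (12.4 − 0.8435) = 2533.2 kip·in = 2533.2/12 = 211.10 kip·ft.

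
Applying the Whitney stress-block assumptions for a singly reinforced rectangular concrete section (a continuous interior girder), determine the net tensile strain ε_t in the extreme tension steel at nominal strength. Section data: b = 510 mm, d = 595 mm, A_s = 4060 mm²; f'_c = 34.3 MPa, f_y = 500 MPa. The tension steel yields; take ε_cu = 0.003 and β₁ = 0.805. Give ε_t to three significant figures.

ε_t ≈ 0.00752

a = A_s f_y/(0.85 f'_c b) = 136.53 mm.
β₁ = 0.805, so c = a/β₁ = 136.53/0.805 = 169.60 mm.
From the linear strain diagram with ε_cu = 0.003: ε_t = 0.003 (d − c)/c = 0.003 × (595 − 169.60)/169.60 = 0.00752.
Since ε_t ≥ 0.005, the section is tension-controlled.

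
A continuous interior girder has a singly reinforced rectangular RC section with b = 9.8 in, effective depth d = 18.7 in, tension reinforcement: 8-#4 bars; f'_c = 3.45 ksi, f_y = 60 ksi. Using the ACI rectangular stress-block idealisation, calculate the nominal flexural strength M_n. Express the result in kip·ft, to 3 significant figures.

A_s = 8 × 0.2 = 1.6 in².
T = A_s f_y = 1.6 × 60 = 96 kips.
a = T/(0.85 f'_c b) = 96/(0.85 × 3.45 × 9.8) = 3.340 in.
M_n = T(d − a/2) = 96 × (18.7 − 1.67) = 1634.9 kip·in = 1634.9/12 = 136.24 kip·ft.

M_n ≈ 136 kip·ft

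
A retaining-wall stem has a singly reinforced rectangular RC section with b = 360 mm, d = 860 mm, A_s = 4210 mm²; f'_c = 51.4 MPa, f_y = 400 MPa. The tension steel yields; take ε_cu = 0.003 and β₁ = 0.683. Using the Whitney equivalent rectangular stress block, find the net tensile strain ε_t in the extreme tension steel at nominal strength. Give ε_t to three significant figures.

a = A_s f_y/(0.85 f'_c b) = 107.07 mm.
β₁ = 0.683, so c = a/β₁ = 107.07/0.683 = 156.76 mm.
From the linear strain diagram with ε_cu = 0.003: ε_t = 0.003 (d − c)/c = 0.003 × (860 − 156.76)/156.76 = 0.0135.
Since ε_t ≥ 0.005, the section is tension-controlled.

ε_t ≈ 0.0135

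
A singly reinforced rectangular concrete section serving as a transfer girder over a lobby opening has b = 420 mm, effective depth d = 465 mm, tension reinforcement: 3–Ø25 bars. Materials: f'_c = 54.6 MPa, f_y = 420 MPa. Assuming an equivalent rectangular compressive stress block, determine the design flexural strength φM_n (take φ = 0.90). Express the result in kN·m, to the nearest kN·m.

A_s = 3 × 491 = 1473 mm².
T = A_s f_y = 1473 × 420 = 618660 N = 618.66 kN.
From C = T: a = T/(0.85 f'_c b) = 618660/(0.85 × 54.6 × 420) = 31.74 mm.
M_n = T(d − a/2) = 618.66 kN × (465 − 15.87) mm = 277.86 kN·m.
φM_n = 0.90 × 277.86 = 250.07 kN·m.

φM_n ≈ 250 kN·m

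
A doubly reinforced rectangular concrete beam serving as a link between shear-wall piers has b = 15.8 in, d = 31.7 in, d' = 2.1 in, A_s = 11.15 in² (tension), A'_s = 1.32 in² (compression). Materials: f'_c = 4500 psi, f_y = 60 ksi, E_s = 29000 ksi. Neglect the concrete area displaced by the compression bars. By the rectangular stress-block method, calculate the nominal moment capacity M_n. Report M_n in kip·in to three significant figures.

Assume both steels yield.
a = (A_s − A'_s) f_y/(0.85 f'_c b) = (11.15 − 1.32) × 60/(0.85 × 4.5 × 15.8) = 9.759 in.
c = a/β₁ = 9.759/0.825 = 11.829 in; ε'_s = 0.003(c − d')/c = 0.0025 ≥ ε_y = 0.0021, so the compression steel yields.
M_n = (A_s − A'_s) f_y (d − a/2) + A'_s f_y (d − d') = 589.8 × (31.7 − 4.8795) + 79.2 × (31.7 − 2.1) = 15818.7 + 2344.3 = 18163.0 kip·in.

M_n ≈ 18200 kip·in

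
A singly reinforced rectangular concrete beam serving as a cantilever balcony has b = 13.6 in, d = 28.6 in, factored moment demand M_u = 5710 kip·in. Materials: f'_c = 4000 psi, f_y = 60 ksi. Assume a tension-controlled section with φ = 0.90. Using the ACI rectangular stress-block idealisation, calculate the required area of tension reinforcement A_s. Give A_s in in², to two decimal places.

M_n = M_u/φ = 5710/0.90 = 6344.44 kip·in.
From M_n = 0.85 f'_c a b (d − a/2):
a = d − √(d² − 2M_n/(0.85 f'_c b)) = 28.6 − √(28.6² − 2 × 6344.44/(0.85 × 4 × 13.6)) = 5.286 in.
A_s = 0.85 f'_c a b / f_y = 0.85 × 4 × 5.286 × 13.6 / 60 = 4.074 in².

A_s ≈ 4.07 in²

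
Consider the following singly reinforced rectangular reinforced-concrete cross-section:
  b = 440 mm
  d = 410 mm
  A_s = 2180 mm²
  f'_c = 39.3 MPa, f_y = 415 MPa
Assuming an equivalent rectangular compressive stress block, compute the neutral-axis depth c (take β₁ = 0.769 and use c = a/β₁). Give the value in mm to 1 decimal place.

T = A_s f_y = 2180 × 415 = 904700 N = 904.7 kN.
Setting C = 0.85 f'_c a b equal to T: a = 904700/(0.85 × 39.3 × 440) = 61.552 mm.
With β₁ = 0.769, c = a/β₁ = 61.552/0.769 = 80.0 mm.

c ≈ 80.0 mm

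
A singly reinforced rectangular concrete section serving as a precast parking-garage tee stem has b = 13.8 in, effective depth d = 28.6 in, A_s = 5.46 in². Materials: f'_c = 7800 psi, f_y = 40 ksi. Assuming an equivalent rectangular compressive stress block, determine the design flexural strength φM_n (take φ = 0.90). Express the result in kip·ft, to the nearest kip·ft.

φM_n ≈ 449 kip·ft

T = A_s f_y = 5.46 × 40 = 218.4 kips.
a = T/(0.85 f'_c b) = 218.4/(0.85 × 7.8 × 13.8) = 2.387 in.
M_n = T(d − a/2) = 218.4 × (28.6 − 1.1935) = 5985.6 kip·in = 5985.6/12 = 498.80 kip·ft.
φM_n = 0.90 × 498.80 = 448.92 kip·ft.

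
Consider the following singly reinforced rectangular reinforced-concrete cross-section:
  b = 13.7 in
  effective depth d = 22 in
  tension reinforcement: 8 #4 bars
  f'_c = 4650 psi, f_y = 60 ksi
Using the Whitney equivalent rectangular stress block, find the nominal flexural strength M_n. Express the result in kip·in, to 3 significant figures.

M_n ≈ 2030 kip·in

A_s = 8 × 0.2 = 1.6 in².
T = A_s f_y = 1.6 × 60 = 96 kips.
a = T/(0.85 f'_c b) = 96/(0.85 × 4.65 × 13.7) = 1.773 in.
M_n = T(d − a/2) = 96 × (22 − 0.8865) = 2026.9 kip·in.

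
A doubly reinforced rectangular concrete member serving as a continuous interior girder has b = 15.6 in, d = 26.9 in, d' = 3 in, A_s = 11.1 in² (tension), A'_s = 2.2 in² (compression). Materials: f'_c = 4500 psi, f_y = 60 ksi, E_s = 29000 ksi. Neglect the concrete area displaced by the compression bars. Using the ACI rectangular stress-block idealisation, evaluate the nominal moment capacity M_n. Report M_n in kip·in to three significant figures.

M_n ≈ 15100 kip·in

Assume both steels yield.
a = (A_s − A'_s) f_y/(0.85 f'_c b) = (11.1 − 2.2) × 60/(0.85 × 4.5 × 15.6) = 8.949 in.
c = a/β₁ = 8.949/0.825 = 10.847 in; ε'_s = 0.003(c − d')/c = 0.0022 ≥ ε_y = 0.0021, so the compression steel yields.
M_n = (A_s − A'_s) f_y (d − a/2) + A'_s f_y (d − d') = 534 × (26.9 − 4.4745) + 132 × (26.9 − 3) = 11975.2 + 3154.8 = 15130.0 kip·in.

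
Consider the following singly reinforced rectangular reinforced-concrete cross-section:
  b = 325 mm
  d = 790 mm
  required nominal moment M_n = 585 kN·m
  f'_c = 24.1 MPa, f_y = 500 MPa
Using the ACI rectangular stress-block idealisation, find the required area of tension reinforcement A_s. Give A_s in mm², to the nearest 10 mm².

With M_n = 0.85 f'_c a b (d − a/2), solve the quadratic for a:
a = d − √(d² − 2M_n/(0.85 f'_c b)) = 790 − √(790² − 2 × 585×10⁶/(0.85 × 24.1 × 325)) = 120.40 mm.
A_s = 0.85 f'_c a b / f_y = 0.85 × 24.1 × 120.40 × 325 / 500 = 1603.2 mm².

A_s ≈ 1600 mm²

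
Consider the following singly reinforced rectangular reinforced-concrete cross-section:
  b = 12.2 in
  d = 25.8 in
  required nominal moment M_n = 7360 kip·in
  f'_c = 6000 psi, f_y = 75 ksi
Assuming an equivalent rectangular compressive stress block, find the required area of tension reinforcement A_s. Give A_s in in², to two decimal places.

A_s ≈ 4.22 in²

From M_n = 0.85 f'_c a b (d − a/2):
a = d − √(d² − 2M_n/(0.85 f'_c b)) = 25.8 − √(25.8² − 2 × 7360/(0.85 × 6 × 12.2)) = 5.086 in.
A_s = 0.85 f'_c a b / f_y = 0.85 × 6 × 5.086 × 12.2 / 75 = 4.219 in².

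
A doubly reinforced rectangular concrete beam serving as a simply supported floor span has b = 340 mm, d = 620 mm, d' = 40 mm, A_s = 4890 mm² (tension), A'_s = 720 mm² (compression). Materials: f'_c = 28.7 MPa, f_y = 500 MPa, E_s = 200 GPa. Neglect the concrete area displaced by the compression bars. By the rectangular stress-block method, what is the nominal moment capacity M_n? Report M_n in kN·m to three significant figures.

M_n ≈ 1240 kN·m

Assume both tension and compression steel yield.
Net tension couple steel: A_s − A'_s = 4170 mm².
a = (A_s − A'_s) f_y / (0.85 f'_c b) = 2085000/(0.85 × 28.7 × 340) = 251.38 mm.
c = a/β₁ = 251.38/0.845 = 297.49 mm; ε'_s = 0.003(c − d')/c = 0.0026 ≥ f_y/E_s = 0.0025, so compression steel does yield.
M_n = (A_s − A'_s) f_y (d − a/2) + A'_s f_y (d − d') = [2085000 × (620 − 125.69) + 360000 × (620 − 40)] × 10⁻⁶ = 1030.64 + 208.80 = 1239.44 kN·m.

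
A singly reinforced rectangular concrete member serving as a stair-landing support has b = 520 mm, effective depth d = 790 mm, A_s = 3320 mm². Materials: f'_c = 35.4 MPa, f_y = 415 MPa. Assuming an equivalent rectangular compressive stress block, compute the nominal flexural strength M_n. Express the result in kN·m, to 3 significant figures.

M_n ≈ 1030 kN·m

T = A_s f_y = 3320 × 415 = 1377800 N = 1377.8 kN.
From C = T: a = T/(0.85 f'_c b) = 1377800/(0.85 × 35.4 × 520) = 88.06 mm.
M_n = T(d − a/2) = 1377.8 kN × (790 − 44.03) mm = 1027.80 kN·m.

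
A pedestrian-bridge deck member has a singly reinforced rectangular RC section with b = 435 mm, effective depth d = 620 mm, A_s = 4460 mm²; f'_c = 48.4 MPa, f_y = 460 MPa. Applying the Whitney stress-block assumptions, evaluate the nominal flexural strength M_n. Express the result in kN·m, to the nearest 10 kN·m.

T = A_s f_y = 4460 × 460 = 2051600 N = 2051.6 kN.
From C = T: a = T/(0.85 f'_c b) = 2051600/(0.85 × 48.4 × 435) = 114.64 mm.
M_n = T(d − a/2) = 2051.6 kN × (620 − 57.32) mm = 1154.39 kN·m.

M_n ≈ 1150 kN·m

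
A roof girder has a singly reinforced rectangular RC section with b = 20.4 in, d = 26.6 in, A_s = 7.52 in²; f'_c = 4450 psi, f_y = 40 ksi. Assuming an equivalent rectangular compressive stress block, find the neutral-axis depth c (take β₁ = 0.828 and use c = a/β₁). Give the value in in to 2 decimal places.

T = A_s f_y = 7.52 × 40 = 300.8 kips.
a = T/(0.85 f'_c b) = 300.8/(0.85 × 4.45 × 20.4) = 3.8982 in.
With β₁ = 0.828, c = a/β₁ = 3.8982/0.828 = 4.71 in.

c ≈ 4.71 in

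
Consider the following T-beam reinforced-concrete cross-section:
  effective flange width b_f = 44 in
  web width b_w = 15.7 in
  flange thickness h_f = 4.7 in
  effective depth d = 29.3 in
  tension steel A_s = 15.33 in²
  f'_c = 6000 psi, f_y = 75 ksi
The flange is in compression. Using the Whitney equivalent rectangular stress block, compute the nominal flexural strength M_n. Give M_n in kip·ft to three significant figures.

Tension: T = A_s f_y = 15.33 × 75 = 1149.75 kips.
Try a within the flange: a = T/(0.85 f'_c b_f) = 1149.75/(0.85 × 6 × 44) = 5.124 in.
a = 5.124 > h_f = 4.7 in: the block extends into the web. Split into flange-overhang and web parts.
C_f = 0.85 f'_c (b_f − b_w) h_f = 0.85 × 6 × (44 − 15.7) × 4.7 = 678.4 kips.
Remaining web compression depth: a_w = (T − C_f)/(0.85 f'_c b_w) = (1149.75 − 678.4)/(0.85 × 6 × 15.7) = 5.887 in.
M_n = C_f(d − h_f/2) + (T − C_f)(d − a_w/2) = 678.4 × (29.3 − 2.35) + 471.35 × (29.3 − 2.9435) = 18282.9 + 12423.1 = 30706.0 kip·in.
M_n = 30706.0/12 = 2558.83 kip·ft.

M_n ≈ 2560 kip·ft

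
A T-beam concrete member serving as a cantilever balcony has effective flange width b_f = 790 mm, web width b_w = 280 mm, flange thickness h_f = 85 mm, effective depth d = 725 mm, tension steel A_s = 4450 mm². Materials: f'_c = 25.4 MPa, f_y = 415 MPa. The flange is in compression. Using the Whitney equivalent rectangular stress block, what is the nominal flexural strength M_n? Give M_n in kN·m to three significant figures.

Tension: T = A_s f_y = 4450 × 415 = 1846750 N.
Try a within the flange: a = T/(0.85 f'_c b_f) = 1846750/(0.85 × 25.4 × 790) = 108.28 mm.
a = 108.28 > h_f = 85 mm: the block extends into the web. Split into flange-overhang and web parts.
C_f = 0.85 f'_c (b_f − b_w) h_f = 0.85 × 25.4 × (790 − 280) × 85 = 935927 N.
Remaining web compression depth: a_w = (T − C_f)/(0.85 f'_c b_w) = (1846750 − 935927)/(0.85 × 25.4 × 280) = 150.67 mm.
M_n = C_f(d − h_f/2) + (T − C_f)(d − a_w/2) = 935927 × (725 − 42.5) + 910823 × (725 − 75.335) = 638.77 + 591.73 = 1230.50 × 10⁶ N·mm.
M_n = 1230.50 kN·m.

M_n ≈ 1230 kN·m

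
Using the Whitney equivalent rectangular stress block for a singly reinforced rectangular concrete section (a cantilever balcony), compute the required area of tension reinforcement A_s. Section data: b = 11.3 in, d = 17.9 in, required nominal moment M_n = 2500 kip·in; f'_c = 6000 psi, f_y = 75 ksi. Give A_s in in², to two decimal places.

A_s ≈ 2.01 in²

From M_n = 0.85 f'_c a b (d − a/2):
a = d − √(d² − 2M_n/(0.85 f'_c b)) = 17.9 − √(17.9² − 2 × 2500/(0.85 × 6 × 11.3)) = 2.614 in.
A_s = 0.85 f'_c a b / f_y = 0.85 × 6 × 2.614 × 11.3 / 75 = 2.009 in².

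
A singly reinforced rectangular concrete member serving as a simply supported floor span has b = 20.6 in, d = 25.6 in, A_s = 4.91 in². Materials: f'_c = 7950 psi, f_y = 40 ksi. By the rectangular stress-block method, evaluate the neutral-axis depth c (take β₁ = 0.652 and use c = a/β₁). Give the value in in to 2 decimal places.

c ≈ 2.16 in

T = A_s f_y = 4.91 × 40 = 196.4 kips.
a = T/(0.85 f'_c b) = 196.4/(0.85 × 7.95 × 20.6) = 1.4109 in.
With β₁ = 0.652, c = a/β₁ = 1.4109/0.652 = 2.16 in.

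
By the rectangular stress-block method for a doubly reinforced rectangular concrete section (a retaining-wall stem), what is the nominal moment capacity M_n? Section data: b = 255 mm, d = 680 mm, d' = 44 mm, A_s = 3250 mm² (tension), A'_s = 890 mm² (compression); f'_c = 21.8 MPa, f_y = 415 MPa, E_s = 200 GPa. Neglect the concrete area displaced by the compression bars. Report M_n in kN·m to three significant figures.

Assume both tension and compression steel yield.
Net tension couple steel: A_s − A'_s = 2360 mm².
a = (A_s − A'_s) f_y / (0.85 f'_c b) = 979400/(0.85 × 21.8 × 255) = 207.27 mm.
c = a/β₁ = 207.27/0.85 = 243.85 mm; ε'_s = 0.003(c − d')/c = 0.0025 ≥ f_y/E_s = 0.0021, so compression steel does yield.
M_n = (A_s − A'_s) f_y (d − a/2) + A'_s f_y (d − d') = [979400 × (680 − 103.635) + 369350 × (680 − 44)] × 10⁻⁶ = 564.49 + 234.91 = 799.40 kN·m.

M_n ≈ 799 kN·m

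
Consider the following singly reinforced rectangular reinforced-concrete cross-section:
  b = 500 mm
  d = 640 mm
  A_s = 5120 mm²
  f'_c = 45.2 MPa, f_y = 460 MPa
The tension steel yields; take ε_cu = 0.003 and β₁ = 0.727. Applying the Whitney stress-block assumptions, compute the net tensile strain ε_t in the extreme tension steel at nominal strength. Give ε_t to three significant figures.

a = A_s f_y/(0.85 f'_c b) = 122.60 mm.
β₁ = 0.727, so c = a/β₁ = 122.60/0.727 = 168.64 mm.
From the linear strain diagram with ε_cu = 0.003: ε_t = 0.003 (d − c)/c = 0.003 × (640 − 168.64)/168.64 = 0.00839.
Since ε_t ≥ 0.005, the section is tension-controlled.

ε_t ≈ 0.00839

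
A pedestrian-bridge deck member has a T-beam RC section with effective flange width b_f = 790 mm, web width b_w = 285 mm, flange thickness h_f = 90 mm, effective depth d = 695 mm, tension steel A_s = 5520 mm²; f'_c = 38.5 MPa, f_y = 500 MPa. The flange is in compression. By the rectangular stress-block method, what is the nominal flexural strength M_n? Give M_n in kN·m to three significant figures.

Tension: T = A_s f_y = 5520 × 500 = 2760000 N.
Try a within the flange: a = T/(0.85 f'_c b_f) = 2760000/(0.85 × 38.5 × 790) = 106.76 mm.
a = 106.76 > h_f = 90 mm: the block extends into the web. Split into flange-overhang and web parts.
C_f = 0.85 f'_c (b_f − b_w) h_f = 0.85 × 38.5 × (790 − 285) × 90 = 1487351 N.
Remaining web compression depth: a_w = (T − C_f)/(0.85 f'_c b_w) = (2760000 − 1487351)/(0.85 × 38.5 × 285) = 136.45 mm.
M_n = C_f(d − h_f/2) + (T − C_f)(d − a_w/2) = 1487351 × (695 − 45) + 1272649 × (695 − 68.225) = 966.78 + 797.66 = 1764.44 × 10⁶ N·mm.
M_n = 1764.44 kN·m.

M_n ≈ 1760 kN·m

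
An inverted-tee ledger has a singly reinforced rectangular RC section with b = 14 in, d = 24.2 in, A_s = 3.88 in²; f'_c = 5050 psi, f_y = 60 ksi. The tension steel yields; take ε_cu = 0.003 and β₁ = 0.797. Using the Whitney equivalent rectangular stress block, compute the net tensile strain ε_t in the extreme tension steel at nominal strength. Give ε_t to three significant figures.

a = A_s f_y/(0.85 f'_c b) = 3.874 in.
β₁ = 0.797, so c = a/β₁ = 3.874/0.797 = 4.861 in.
From the linear strain diagram with ε_cu = 0.003: ε_t = 0.003 (d − c)/c = 0.003 × (24.2 − 4.861)/4.861 = 0.0119.
Since ε_t ≥ 0.005, the section is tension-controlled.

ε_t ≈ 0.0119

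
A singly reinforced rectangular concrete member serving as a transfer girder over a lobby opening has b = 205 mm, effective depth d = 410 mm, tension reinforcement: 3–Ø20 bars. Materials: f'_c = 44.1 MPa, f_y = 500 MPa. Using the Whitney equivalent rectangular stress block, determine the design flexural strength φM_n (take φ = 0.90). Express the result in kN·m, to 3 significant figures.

φM_n ≈ 161 kN·m

A_s = 3 × 314 = 942 mm².
T = A_s f_y = 942 × 500 = 471000 N = 471 kN.
From C = T: a = T/(0.85 f'_c b) = 471000/(0.85 × 44.1 × 205) = 61.29 mm.
M_n = T(d − a/2) = 471 kN × (410 − 30.645) mm = 178.68 kN·m.
φM_n = 0.90 × 178.68 = 160.81 kN·m.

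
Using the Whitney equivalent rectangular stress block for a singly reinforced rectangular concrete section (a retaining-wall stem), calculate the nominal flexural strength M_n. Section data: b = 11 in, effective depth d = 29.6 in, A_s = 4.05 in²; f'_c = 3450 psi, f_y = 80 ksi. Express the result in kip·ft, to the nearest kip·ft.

M_n ≈ 664 kip·ft

T = A_s f_y = 4.05 × 80 = 324 kips.
a = T/(0.85 f'_c b) = 324/(0.85 × 3.45 × 11) = 10.044 in.
M_n = T(d − a/2) = 324 × (29.6 − 5.022) = 7963.3 kip·in = 7963.3/12 = 663.61 kip·ft.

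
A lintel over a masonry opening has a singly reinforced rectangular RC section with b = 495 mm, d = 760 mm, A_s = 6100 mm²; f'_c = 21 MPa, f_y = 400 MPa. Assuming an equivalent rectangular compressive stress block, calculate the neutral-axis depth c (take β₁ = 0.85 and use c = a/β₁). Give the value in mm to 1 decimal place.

c ≈ 324.9 mm

T = A_s f_y = 6100 × 400 = 2440000 N = 2440 kN.
Setting C = 0.85 f'_c a b equal to T: a = 2440000/(0.85 × 21 × 495) = 276.151 mm.
With β₁ = 0.85, c = a/β₁ = 276.151/0.85 = 324.9 mm.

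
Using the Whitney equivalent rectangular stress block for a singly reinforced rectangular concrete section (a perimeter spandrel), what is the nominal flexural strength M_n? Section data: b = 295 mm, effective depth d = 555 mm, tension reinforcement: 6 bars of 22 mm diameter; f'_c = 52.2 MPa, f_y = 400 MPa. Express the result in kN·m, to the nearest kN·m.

A_s = 6 × 380 = 2280 mm².
T = A_s f_y = 2280 × 400 = 912000 N = 912 kN.
From C = T: a = T/(0.85 f'_c b) = 912000/(0.85 × 52.2 × 295) = 69.68 mm.
M_n = T(d − a/2) = 912 kN × (555 − 34.84) mm = 474.39 kN·m.

M_n ≈ 474 kN·m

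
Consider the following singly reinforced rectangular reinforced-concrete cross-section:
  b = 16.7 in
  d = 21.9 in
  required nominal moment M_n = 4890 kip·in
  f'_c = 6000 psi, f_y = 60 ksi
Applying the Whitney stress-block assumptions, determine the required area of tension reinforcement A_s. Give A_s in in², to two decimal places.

A_s ≈ 3.98 in²

From M_n = 0.85 f'_c a b (d − a/2):
a = d − √(d² − 2M_n/(0.85 f'_c b)) = 21.9 − √(21.9² − 2 × 4890/(0.85 × 6 × 16.7)) = 2.801 in.
A_s = 0.85 f'_c a b / f_y = 0.85 × 6 × 2.801 × 16.7 / 60 = 3.976 in².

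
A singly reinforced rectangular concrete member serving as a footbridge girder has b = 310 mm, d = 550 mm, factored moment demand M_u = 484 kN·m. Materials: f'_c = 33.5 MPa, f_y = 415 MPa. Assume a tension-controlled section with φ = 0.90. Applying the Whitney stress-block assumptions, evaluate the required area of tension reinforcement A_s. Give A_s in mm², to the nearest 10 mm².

A_s ≈ 2660 mm²

M_n = M_u/φ = 484/0.90 = 537.778 kN·m.
With M_n = 0.85 f'_c a b (d − a/2), solve the quadratic for a:
a = d − √(d² − 2M_n/(0.85 f'_c b)) = 550 − √(550² − 2 × 537.778×10⁶/(0.85 × 33.5 × 310)) = 124.96 mm.
A_s = 0.85 f'_c a b / f_y = 0.85 × 33.5 × 124.96 × 310 / 415 = 2658.0 mm².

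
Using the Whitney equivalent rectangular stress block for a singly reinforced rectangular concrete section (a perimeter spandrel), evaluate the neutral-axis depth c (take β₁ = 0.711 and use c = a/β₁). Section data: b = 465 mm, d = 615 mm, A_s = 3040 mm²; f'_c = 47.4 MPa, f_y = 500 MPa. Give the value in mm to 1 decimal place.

T = A_s f_y = 3040 × 500 = 1520000 N = 1520 kN.
Setting C = 0.85 f'_c a b equal to T: a = 1520000/(0.85 × 47.4 × 465) = 81.132 mm.
With β₁ = 0.711, c = a/β₁ = 81.132/0.711 = 114.1 mm.

c ≈ 114.1 mm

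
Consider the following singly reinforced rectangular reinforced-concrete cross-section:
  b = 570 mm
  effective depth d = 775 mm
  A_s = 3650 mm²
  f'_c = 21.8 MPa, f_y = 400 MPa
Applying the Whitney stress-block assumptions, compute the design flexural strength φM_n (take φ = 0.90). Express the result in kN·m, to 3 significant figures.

φM_n ≈ 928 kN·m

T = A_s f_y = 3650 × 400 = 1460000 N = 1460 kN.
From C = T: a = T/(0.85 f'_c b) = 1460000/(0.85 × 21.8 × 570) = 138.23 mm.
M_n = T(d − a/2) = 1460 kN × (775 − 69.115) mm = 1030.59 kN·m.
φM_n = 0.90 × 1030.59 = 927.53 kN·m.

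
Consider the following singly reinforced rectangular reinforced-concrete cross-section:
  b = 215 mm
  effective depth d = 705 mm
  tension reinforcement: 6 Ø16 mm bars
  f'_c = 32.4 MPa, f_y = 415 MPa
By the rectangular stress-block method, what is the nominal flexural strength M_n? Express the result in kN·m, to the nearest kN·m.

M_n ≈ 332 kN·m

A_s = 6 × 201 = 1206 mm².
T = A_s f_y = 1206 × 415 = 500490 N = 500.49 kN.
From C = T: a = T/(0.85 f'_c b) = 500490/(0.85 × 32.4 × 215) = 84.53 mm.
M_n = T(d − a/2) = 500.49 kN × (705 − 42.265) mm = 331.69 kN·m.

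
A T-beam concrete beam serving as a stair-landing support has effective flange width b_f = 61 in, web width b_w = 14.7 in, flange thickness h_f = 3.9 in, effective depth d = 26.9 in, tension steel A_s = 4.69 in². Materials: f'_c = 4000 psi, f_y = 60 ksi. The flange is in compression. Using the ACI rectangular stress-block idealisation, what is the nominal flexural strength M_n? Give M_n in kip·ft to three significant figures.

Tension: T = A_s f_y = 4.69 × 60 = 281.4 kips.
Try a within the flange: a = T/(0.85 f'_c b_f) = 281.4/(0.85 × 4 × 61) = 1.357 in.
Since a = 1.357 ≤ h_f = 3.9 in, the stress block lies entirely in the flange; analyse as a rectangular beam of width b_f.
M_n = T(d − a/2) = 281.4 × (26.9 − 0.6785) = 7378.7 kip·in.
M_n = 7378.7/12 = 614.89 kip·ft.

M_n ≈ 615 kip·ft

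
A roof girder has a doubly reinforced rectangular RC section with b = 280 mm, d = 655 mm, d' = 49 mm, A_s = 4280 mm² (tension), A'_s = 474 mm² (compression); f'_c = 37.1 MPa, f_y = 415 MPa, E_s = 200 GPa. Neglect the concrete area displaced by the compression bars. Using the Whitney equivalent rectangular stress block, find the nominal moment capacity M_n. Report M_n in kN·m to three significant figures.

Assume both tension and compression steel yield.
Net tension couple steel: A_s − A'_s = 3806 mm².
a = (A_s − A'_s) f_y / (0.85 f'_c b) = 1579490/(0.85 × 37.1 × 280) = 178.88 mm.
c = a/β₁ = 178.88/0.785 = 227.87 mm; ε'_s = 0.003(c − d')/c = 0.0024 ≥ f_y/E_s = 0.0021, so compression steel does yield.
M_n = (A_s − A'_s) f_y (d − a/2) + A'_s f_y (d − d') = [1579490 × (655 − 89.44) + 196710 × (655 − 49)] × 10⁻⁶ = 893.30 + 119.21 = 1012.51 kN·m.

M_n ≈ 1010 kN·m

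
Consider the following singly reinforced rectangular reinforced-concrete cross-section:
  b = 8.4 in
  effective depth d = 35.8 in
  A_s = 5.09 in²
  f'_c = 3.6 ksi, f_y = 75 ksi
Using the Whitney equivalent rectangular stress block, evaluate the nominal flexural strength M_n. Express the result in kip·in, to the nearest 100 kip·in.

M_n ≈ 10800 kip·in

T = A_s f_y = 5.09 × 75 = 381.75 kips.
a = T/(0.85 f'_c b) = 381.75/(0.85 × 3.6 × 8.4) = 14.852 in.
M_n = T(d − a/2) = 381.75 × (35.8 − 7.426) = 10831.8 kip·in.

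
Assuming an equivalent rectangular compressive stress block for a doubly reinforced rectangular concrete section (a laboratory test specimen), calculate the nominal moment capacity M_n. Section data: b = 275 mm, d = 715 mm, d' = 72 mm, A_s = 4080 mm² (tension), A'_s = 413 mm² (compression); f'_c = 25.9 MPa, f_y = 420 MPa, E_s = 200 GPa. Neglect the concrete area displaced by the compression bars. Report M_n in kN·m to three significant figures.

M_n ≈ 1020 kN·m

Assume both tension and compression steel yield.
Net tension couple steel: A_s − A'_s = 3667 mm².
a = (A_s − A'_s) f_y / (0.85 f'_c b) = 1540140/(0.85 × 25.9 × 275) = 254.40 mm.
c = a/β₁ = 254.40/0.85 = 299.29 mm; ε'_s = 0.003(c − d')/c = 0.0023 ≥ f_y/E_s = 0.0021, so compression steel does yield.
M_n = (A_s − A'_s) f_y (d − a/2) + A'_s f_y (d − d') = [1540140 × (715 − 127.2) + 173460 × (715 − 72)] × 10⁻⁶ = 905.29 + 111.53 = 1016.82 kN·m.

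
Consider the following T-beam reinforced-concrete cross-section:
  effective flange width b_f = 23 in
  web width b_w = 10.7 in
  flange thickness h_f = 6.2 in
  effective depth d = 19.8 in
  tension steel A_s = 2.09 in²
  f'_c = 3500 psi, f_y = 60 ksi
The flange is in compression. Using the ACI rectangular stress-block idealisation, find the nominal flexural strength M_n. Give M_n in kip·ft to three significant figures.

Tension: T = A_s f_y = 2.09 × 60 = 125.4 kips.
Try a within the flange: a = T/(0.85 f'_c b_f) = 125.4/(0.85 × 3.5 × 23) = 1.833 in.
Since a = 1.833 ≤ h_f = 6.2 in, the stress block lies entirely in the flange; analyse as a rectangular beam of width b_f.
M_n = T(d − a/2) = 125.4 × (19.8 − 0.9165) = 2368.0 kip·in.
M_n = 2368.0/12 = 197.33 kip·ft.

M_n ≈ 197 kip·ft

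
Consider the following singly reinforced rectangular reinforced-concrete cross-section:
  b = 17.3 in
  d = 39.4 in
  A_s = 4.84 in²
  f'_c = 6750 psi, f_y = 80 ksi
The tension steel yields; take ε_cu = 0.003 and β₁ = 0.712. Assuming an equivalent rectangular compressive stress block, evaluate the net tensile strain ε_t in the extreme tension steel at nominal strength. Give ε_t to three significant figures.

ε_t ≈ 0.0186

a = A_s f_y/(0.85 f'_c b) = 3.901 in.
β₁ = 0.712, so c = a/β₁ = 3.901/0.712 = 5.479 in.
From the linear strain diagram with ε_cu = 0.003: ε_t = 0.003 (d − c)/c = 0.003 × (39.4 − 5.479)/5.479 = 0.0186.
Since ε_t ≥ 0.005, the section is tension-controlled.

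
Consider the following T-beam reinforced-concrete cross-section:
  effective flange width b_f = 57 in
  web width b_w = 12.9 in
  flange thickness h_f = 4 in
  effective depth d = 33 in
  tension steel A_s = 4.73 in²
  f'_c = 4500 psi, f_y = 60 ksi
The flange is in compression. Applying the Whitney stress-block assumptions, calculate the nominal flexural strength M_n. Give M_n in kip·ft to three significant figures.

Tension: T = A_s f_y = 4.73 × 60 = 283.8 kips.
Try a within the flange: a = T/(0.85 f'_c b_f) = 283.8/(0.85 × 4.5 × 57) = 1.302 in.
Since a = 1.302 ≤ h_f = 4 in, the stress block lies entirely in the flange; analyse as a rectangular beam of width b_f.
M_n = T(d − a/2) = 283.8 × (33 − 0.651) = 9180.6 kip·in.
M_n = 9180.6/12 = 765.05 kip·ft.

M_n ≈ 765 kip·ft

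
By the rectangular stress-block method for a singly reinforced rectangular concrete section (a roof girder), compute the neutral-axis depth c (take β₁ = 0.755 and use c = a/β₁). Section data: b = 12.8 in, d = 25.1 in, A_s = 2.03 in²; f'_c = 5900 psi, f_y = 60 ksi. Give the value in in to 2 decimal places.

T = A_s f_y = 2.03 × 60 = 121.8 kips.
a = T/(0.85 f'_c b) = 121.8/(0.85 × 5.9 × 12.8) = 1.8974 in.
With β₁ = 0.755, c = a/β₁ = 1.8974/0.755 = 2.51 in.

c ≈ 2.51 in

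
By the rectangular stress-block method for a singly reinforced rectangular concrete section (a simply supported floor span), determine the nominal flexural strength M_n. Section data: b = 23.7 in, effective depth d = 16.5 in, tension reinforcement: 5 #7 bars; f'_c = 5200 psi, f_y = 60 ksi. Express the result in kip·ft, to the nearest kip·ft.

M_n ≈ 235 kip·ft

A_s = 5 × 0.6 = 3 in².
T = A_s f_y = 3 × 60 = 180 kips.
a = T/(0.85 f'_c b) = 180/(0.85 × 5.2 × 23.7) = 1.718 in.
M_n = T(d − a/2) = 180 × (16.5 − 0.859) = 2815.4 kip·in = 2815.4/12 = 234.62 kip·ft.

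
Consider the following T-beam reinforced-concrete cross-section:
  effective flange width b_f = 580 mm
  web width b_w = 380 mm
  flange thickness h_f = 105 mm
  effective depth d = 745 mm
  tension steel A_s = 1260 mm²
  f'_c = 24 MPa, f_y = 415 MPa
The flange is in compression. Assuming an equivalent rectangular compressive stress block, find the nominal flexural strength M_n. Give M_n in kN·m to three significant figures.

M_n ≈ 378 kN·m

Tension: T = A_s f_y = 1260 × 415 = 522900 N.
Try a within the flange: a = T/(0.85 f'_c b_f) = 522900/(0.85 × 24 × 580) = 44.19 mm.
Since a = 44.19 ≤ h_f = 105 mm, the stress block lies entirely in the flange; analyse as a rectangular beam of width b_f.
M_n = T(d − a/2) = 522900 × (745 − 22.095) = 378.01 × 10⁶ N·mm.
M_n = 378.01 kN·m.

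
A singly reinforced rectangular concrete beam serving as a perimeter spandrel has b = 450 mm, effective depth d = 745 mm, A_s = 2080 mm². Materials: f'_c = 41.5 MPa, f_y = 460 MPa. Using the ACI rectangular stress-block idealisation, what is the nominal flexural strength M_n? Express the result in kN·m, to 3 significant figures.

M_n ≈ 684 kN·m

T = A_s f_y = 2080 × 460 = 956800 N = 956.8 kN.
From C = T: a = T/(0.85 f'_c b) = 956800/(0.85 × 41.5 × 450) = 60.28 mm.
M_n = T(d − a/2) = 956.8 kN × (745 − 30.14) mm = 683.98 kN·m.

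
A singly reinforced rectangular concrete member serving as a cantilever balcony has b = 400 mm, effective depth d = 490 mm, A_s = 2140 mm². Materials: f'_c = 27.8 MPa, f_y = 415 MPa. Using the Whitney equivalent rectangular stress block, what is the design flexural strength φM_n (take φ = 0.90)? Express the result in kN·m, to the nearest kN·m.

φM_n ≈ 354 kN·m

T = A_s f_y = 2140 × 415 = 888100 N = 888.1 kN.
From C = T: a = T/(0.85 f'_c b) = 888100/(0.85 × 27.8 × 400) = 93.96 mm.
M_n = T(d − a/2) = 888.1 kN × (490 − 46.98) mm = 393.45 kN·m.
φM_n = 0.90 × 393.45 = 354.11 kN·m.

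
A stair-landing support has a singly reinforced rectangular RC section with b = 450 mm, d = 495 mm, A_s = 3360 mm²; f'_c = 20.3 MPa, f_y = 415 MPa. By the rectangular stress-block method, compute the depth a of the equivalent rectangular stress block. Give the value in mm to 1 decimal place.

T = A_s f_y = 3360 × 415 = 1394400 N = 1394.4 kN.
Setting C = 0.85 f'_c a b equal to T: a = 1394400/(0.85 × 20.3 × 450) = 179.6 mm.

a ≈ 179.6 mm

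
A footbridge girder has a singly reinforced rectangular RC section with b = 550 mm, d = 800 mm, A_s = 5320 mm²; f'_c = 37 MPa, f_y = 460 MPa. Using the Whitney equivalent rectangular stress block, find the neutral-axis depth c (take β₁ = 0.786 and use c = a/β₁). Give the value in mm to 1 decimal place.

c ≈ 180.0 mm

T = A_s f_y = 5320 × 460 = 2447200 N = 2447.2 kN.
Setting C = 0.85 f'_c a b equal to T: a = 2447200/(0.85 × 37 × 550) = 141.477 mm.
With β₁ = 0.786, c = a/β₁ = 141.477/0.786 = 180.0 mm.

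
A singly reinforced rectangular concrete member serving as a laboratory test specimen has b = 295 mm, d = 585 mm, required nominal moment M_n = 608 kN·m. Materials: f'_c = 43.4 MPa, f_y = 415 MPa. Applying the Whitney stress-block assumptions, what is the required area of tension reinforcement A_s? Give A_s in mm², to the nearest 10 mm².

A_s ≈ 2750 mm²

With M_n = 0.85 f'_c a b (d − a/2), solve the quadratic for a:
a = d − √(d² − 2M_n/(0.85 f'_c b)) = 585 − √(585² − 2 × 608×10⁶/(0.85 × 43.4 × 295)) = 104.91 mm.
A_s = 0.85 f'_c a b / f_y = 0.85 × 43.4 × 104.91 × 295 / 415 = 2751.1 mm².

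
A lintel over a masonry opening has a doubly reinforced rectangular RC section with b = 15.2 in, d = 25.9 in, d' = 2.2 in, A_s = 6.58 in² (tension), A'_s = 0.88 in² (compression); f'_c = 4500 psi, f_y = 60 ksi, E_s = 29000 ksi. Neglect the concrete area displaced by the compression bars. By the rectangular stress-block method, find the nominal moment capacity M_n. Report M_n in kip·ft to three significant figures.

Assume both steels yield.
a = (A_s − A'_s) f_y/(0.85 f'_c b) = (6.58 − 0.88) × 60/(0.85 × 4.5 × 15.2) = 5.882 in.
c = a/β₁ = 5.882/0.825 = 7.130 in; ε'_s = 0.003(c − d')/c = 0.0021 ≥ ε_y = 0.0021, so the compression steel yields.
M_n = (A_s − A'_s) f_y (d − a/2) + A'_s f_y (d − d') = 342 × (25.9 − 2.941) + 52.8 × (25.9 − 2.2) = 7852.0 + 1251.4 = 9103.4 kip·in = 9103.4/12 = 758.62 kip·ft.

M_n ≈ 759 kip·ft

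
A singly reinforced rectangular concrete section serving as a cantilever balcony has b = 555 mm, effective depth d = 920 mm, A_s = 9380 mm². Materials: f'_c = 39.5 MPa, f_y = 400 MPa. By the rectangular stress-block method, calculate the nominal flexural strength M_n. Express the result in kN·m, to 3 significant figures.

M_n ≈ 3070 kN·m

T = A_s f_y = 9380 × 400 = 3752000 N = 3752 kN.
From C = T: a = T/(0.85 f'_c b) = 3752000/(0.85 × 39.5 × 555) = 201.35 mm.
M_n = T(d − a/2) = 3752 kN × (920 − 100.675) mm = 3074.11 kN·m.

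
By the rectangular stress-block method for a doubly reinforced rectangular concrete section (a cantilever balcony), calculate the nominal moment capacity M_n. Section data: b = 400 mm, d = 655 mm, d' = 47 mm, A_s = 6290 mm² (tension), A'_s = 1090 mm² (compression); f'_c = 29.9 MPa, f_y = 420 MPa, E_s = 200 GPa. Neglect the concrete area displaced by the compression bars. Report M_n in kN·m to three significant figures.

M_n ≈ 1470 kN·m

Assume both tension and compression steel yield.
Net tension couple steel: A_s − A'_s = 5200 mm².
a = (A_s − A'_s) f_y / (0.85 f'_c b) = 2184000/(0.85 × 29.9 × 400) = 214.83 mm.
c = a/β₁ = 214.83/0.836 = 256.97 mm; ε'_s = 0.003(c − d')/c = 0.0025 ≥ f_y/E_s = 0.0021, so compression steel does yield.
M_n = (A_s − A'_s) f_y (d − a/2) + A'_s f_y (d − d') = [2184000 × (655 − 107.415) + 457800 × (655 − 47)] × 10⁻⁶ = 1195.93 + 278.34 = 1474.27 kN·m.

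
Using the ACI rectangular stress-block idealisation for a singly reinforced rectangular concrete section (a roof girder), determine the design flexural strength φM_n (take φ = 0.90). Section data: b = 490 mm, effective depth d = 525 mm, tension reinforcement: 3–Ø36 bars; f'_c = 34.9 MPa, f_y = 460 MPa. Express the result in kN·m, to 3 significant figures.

φM_n ≈ 603 kN·m

A_s = 3 × 1018 = 3054 mm².
T = A_s f_y = 3054 × 460 = 1404840 N = 1404.84 kN.
From C = T: a = T/(0.85 f'_c b) = 1404840/(0.85 × 34.9 × 490) = 96.65 mm.
M_n = T(d − a/2) = 1404.84 kN × (525 − 48.325) mm = 669.65 kN·m.
φM_n = 0.90 × 669.65 = 602.69 kN·m.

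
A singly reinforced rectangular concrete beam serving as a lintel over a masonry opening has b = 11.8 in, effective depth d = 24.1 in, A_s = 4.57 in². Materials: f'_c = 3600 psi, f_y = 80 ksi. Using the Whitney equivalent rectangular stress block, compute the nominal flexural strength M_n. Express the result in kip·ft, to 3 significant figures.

M_n ≈ 580 kip·ft

T = A_s f_y = 4.57 × 80 = 365.6 kips.
a = T/(0.85 f'_c b) = 365.6/(0.85 × 3.6 × 11.8) = 10.125 in.
M_n = T(d − a/2) = 365.6 × (24.1 − 5.0625) = 6960.1 kip·in = 6960.1/12 = 580.01 kip·ft.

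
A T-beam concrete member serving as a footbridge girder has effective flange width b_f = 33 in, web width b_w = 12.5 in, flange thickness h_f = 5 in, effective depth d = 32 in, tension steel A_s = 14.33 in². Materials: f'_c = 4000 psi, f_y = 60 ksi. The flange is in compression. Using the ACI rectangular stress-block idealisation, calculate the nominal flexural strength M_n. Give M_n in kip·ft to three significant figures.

M_n ≈ 1960 kip·ft

Tension: T = A_s f_y = 14.33 × 60 = 859.8 kips.
Try a within the flange: a = T/(0.85 f'_c b_f) = 859.8/(0.85 × 4 × 33) = 7.663 in.
a = 7.663 > h_f = 5 in: the block extends into the web. Split into flange-overhang and web parts.
C_f = 0.85 f'_c (b_f − b_w) h_f = 0.85 × 4 × (33 − 12.5) × 5 = 348.5 kips.
Remaining web compression depth: a_w = (T − C_f)/(0.85 f'_c b_w) = (859.8 − 348.5)/(0.85 × 4 × 12.5) = 12.031 in.
M_n = C_f(d − h_f/2) + (T − C_f)(d − a_w/2) = 348.5 × (32 − 2.5) + 511.3 × (32 − 6.0155) = 10280.8 + 13285.9 = 23566.7 kip·in.
M_n = 23566.7/12 = 1963.89 kip·ft.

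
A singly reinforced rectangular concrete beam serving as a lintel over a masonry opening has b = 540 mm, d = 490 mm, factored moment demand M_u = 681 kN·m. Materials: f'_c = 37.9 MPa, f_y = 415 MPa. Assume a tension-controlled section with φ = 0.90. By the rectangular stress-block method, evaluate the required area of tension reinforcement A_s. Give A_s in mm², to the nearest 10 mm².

M_n = M_u/φ = 681/0.90 = 756.667 kN·m.
With M_n = 0.85 f'_c a b (d − a/2), solve the quadratic for a:
a = d − √(d² − 2M_n/(0.85 f'_c b)) = 490 − √(490² − 2 × 756.667×10⁶/(0.85 × 37.9 × 540)) = 98.71 mm.
A_s = 0.85 f'_c a b / f_y = 0.85 × 37.9 × 98.71 × 540 / 415 = 4137.8 mm².

A_s ≈ 4140 mm²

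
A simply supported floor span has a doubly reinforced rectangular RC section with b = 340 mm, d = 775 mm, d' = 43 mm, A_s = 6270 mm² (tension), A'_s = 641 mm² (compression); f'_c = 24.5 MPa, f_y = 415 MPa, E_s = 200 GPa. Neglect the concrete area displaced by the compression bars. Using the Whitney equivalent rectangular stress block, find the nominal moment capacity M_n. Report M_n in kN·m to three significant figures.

M_n ≈ 1620 kN·m

Assume both tension and compression steel yield.
Net tension couple steel: A_s − A'_s = 5629 mm².
a = (A_s − A'_s) f_y / (0.85 f'_c b) = 2336035/(0.85 × 24.5 × 340) = 329.93 mm.
c = a/β₁ = 329.93/0.85 = 388.15 mm; ε'_s = 0.003(c − d')/c = 0.0027 ≥ f_y/E_s = 0.0021, so compression steel does yield.
M_n = (A_s − A'_s) f_y (d − a/2) + A'_s f_y (d − d') = [2336035 × (775 − 164.965) + 266015 × (775 − 43)] × 10⁻⁶ = 1425.06 + 194.72 = 1619.78 kN·m.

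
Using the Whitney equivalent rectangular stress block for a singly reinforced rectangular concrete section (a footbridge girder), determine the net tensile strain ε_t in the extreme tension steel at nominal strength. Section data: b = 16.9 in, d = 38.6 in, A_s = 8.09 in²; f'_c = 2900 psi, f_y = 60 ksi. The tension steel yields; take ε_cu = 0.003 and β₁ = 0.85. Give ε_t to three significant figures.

ε_t ≈ 0.00545

a = A_s f_y/(0.85 f'_c b) = 11.652 in.
β₁ = 0.85, so c = a/β₁ = 11.652/0.85 = 13.708 in.
From the linear strain diagram with ε_cu = 0.003: ε_t = 0.003 (d − c)/c = 0.003 × (38.6 − 13.708)/13.708 = 0.00545.
Since ε_t ≥ 0.005, the section is tension-controlled.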